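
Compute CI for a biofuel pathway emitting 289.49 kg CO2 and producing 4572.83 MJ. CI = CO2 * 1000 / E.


CI = CO2 * 1000 / E
= 289.49 * 1000 / 4572.83
= 63.3065 g CO2/MJ

63.3065 g CO2/MJ


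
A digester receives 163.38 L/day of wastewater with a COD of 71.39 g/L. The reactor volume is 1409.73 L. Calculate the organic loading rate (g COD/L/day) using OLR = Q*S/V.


OLR = Q * S / V
= 163.38 * 71.39 / 1409.73
= 8.2737 g/L/day

8.2737 g/L/day


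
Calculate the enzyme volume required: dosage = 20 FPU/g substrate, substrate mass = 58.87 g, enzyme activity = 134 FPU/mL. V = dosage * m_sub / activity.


V = dosage * m_sub / activity
V = 20 * 58.87 / 134
V = 8.7866 mL

8.7866 mL


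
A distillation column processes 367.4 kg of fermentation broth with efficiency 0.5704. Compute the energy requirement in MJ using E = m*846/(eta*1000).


E = m * 846 / (eta * 1000)
= 367.4 * 846 / (0.5704 * 1000)
= 544.9165 MJ

544.9165 MJ


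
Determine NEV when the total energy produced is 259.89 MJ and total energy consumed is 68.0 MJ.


NEV = E_out - E_in
= 259.89 - 68.0
= 191.8900 MJ

191.8900 MJ


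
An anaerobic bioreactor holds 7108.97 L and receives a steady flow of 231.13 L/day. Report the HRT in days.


HRT = V / Q
= 7108.97 / 231.13
= 30.7575 days

30.7575 days


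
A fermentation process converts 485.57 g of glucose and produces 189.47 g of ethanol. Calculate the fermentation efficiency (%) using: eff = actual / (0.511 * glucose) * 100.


Fermentation efficiency = (actual / (0.511 * glucose)) * 100
= (189.47 / (0.511 * 485.57)) * 100
= 76.3603%

76.3603%


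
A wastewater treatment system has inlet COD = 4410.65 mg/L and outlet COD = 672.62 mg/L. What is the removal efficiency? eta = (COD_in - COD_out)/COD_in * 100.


eta = (COD_in - COD_out) / COD_in * 100
= (4410.65 - 672.62) / 4410.65 * 100
= 84.7501%

84.7501%


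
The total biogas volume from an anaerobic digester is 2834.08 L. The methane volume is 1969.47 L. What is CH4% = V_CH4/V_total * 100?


CH4% = V_CH4 / V_total * 100
= 1969.47 / 2834.08 * 100
= 69.4924%

69.4924%


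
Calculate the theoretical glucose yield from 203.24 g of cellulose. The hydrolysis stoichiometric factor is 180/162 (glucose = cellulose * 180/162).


glucose = cellulose * 180/162
= 203.24 * 180/162
= 225.8222 g

225.8222 g


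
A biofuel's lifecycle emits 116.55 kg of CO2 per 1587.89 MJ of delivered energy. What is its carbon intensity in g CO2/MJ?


CI = CO2 * 1000 / E
= 116.55 * 1000 / 1587.89
= 73.3993 g CO2/MJ

73.3993 g CO2/MJ


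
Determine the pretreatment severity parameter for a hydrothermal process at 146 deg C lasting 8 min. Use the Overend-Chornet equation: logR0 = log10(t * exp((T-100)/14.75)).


logR0 = log10(t * exp((T - 100) / 14.75))
= log10(8 * exp((146 - 100) / 14.75))
= 2.2575

2.2575


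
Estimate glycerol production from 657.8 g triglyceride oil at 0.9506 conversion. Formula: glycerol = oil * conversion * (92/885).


glycerol = oil * conv * (92/885)
= 657.8 * 0.9506 * 92 / 885
= 65.0034 g

65.0034 g


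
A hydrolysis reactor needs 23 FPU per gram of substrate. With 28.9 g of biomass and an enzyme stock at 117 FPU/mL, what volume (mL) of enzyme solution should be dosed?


V = dosage * m_sub / activity
V = 23 * 28.9 / 117
V = 5.6812 mL

5.6812 mL


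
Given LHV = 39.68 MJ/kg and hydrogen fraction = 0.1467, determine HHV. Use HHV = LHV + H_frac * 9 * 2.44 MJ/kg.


HHV = LHV + H_frac * 9 * 2.44
= 39.68 + 0.1467 * 9 * 2.44
= 42.9015 MJ/kg

42.9015 MJ/kg


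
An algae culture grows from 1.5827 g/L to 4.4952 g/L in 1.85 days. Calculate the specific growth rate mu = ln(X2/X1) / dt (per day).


mu = ln(X2/X1) / dt
= ln(4.4952/1.5827) / 1.85
= 0.5643 per day

0.5643 per day


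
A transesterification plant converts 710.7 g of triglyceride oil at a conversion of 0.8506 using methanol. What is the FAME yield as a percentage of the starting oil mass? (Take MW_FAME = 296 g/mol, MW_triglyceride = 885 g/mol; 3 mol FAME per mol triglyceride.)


m_FAME = oil * conv * (3 * 296 / 885) = oil * conv * (888/885)
= 710.7 * 0.8506 * 888 / 885
= 606.5706 g
Y = m_FAME / oil * 100 = conv * (888/885) * 100
= 0.8506 * 888 / 885 * 100
= 85.35%

85.35%


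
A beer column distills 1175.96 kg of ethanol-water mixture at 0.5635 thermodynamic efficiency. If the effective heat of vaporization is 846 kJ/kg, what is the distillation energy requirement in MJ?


E = m * 846 / (eta * 1000)
= 1175.96 * 846 / (0.5635 * 1000)
= 1765.5052 MJ

1765.5052 MJ


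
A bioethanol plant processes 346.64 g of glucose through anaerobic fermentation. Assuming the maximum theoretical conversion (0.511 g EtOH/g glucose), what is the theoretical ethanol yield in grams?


Theoretical ethanol yield: m_EtOH = 0.511 * m_glucose
m_EtOH = 0.511 * 346.64 = 177.1330 g

177.1330 g


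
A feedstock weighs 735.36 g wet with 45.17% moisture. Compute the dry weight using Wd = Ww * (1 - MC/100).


Wd = Ww * (1 - MC/100)
= 735.36 * (1 - 45.17/100)
= 403.1979 g

403.1979 g


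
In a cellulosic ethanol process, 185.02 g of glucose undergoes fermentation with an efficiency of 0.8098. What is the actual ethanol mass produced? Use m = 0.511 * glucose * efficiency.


Actual ethanol: m = 0.511 * 185.02 * 0.8098
m = 76.5627 g

76.5627 g


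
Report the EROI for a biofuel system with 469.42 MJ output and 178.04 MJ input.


EROI = E_out / E_in
= 469.42 / 178.04
= 2.6366

2.6366


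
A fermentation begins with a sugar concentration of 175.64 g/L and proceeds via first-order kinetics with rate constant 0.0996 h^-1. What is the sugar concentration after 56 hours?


S = S0 * exp(-k * t)
S = 175.64 * exp(-0.0996 * 56)
S = 0.6642 g/L

0.6642 g/L


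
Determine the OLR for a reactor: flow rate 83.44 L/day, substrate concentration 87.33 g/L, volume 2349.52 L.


OLR = Q * S / V
= 83.44 * 87.33 / 2349.52
= 3.1014 g/L/day

3.1014 g/L/day


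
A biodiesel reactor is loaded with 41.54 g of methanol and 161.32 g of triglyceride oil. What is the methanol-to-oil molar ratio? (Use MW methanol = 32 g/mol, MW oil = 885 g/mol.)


Molar ratio = n_MeOH / n_oil = (MeOH/32) / (oil/885) = (MeOH * 885) / (32 * oil)
= (41.54 * 885) / (32 * 161.32)
= 7.1215

7.1215


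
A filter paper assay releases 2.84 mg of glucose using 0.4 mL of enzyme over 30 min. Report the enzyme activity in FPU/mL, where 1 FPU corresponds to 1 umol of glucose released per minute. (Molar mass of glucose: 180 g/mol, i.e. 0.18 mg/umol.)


Activity = glucose_mg / (0.18 mg/umol * V_mL * t_min)
= 2.84 / (0.18 * 0.4 * 30)
= 1.3148 FPU/mL

1.3148 FPU/mL


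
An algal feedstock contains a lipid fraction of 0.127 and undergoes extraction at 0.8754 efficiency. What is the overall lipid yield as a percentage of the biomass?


Y = lipid_content * extraction_eff * 100
= 0.127 * 0.8754 * 100
= 11.1176%

11.1176%


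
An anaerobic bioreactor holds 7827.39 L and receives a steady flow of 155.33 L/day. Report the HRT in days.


HRT = V / Q
= 7827.39 / 155.33
= 50.3920 days

50.3920 days


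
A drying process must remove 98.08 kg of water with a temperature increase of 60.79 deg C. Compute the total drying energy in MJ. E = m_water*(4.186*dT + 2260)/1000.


E = m_water * (4.186 * dT + 2260) / 1000
= 98.08 * (4.186 * 60.79 + 2260) / 1000
= 246.6189 MJ

246.6189 MJ


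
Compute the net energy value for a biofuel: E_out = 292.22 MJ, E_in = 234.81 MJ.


NEV = E_out - E_in
= 292.22 - 234.81
= 57.4100 MJ

57.4100 MJ


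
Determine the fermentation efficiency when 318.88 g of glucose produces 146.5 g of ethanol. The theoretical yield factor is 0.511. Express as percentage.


Fermentation efficiency = (actual / (0.511 * glucose)) * 100
= (146.5 / (0.511 * 318.88)) * 100
= 89.9062%

89.9062%


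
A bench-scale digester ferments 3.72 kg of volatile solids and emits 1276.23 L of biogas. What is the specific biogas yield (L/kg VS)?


Y = V / VS
= 1276.23 / 3.72
= 343.0726 L/kg VS

343.0726 L/kg VS


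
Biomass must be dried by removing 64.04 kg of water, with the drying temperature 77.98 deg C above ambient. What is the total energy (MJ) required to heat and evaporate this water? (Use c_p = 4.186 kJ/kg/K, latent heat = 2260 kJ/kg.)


E = m_water * (4.186 * dT + 2260) / 1000
= 64.04 * (4.186 * 77.98 + 2260) / 1000
= 165.6346 MJ

165.6346 MJ


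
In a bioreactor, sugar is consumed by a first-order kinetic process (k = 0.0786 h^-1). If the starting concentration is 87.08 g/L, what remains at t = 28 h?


S = S0 * exp(-k * t)
S = 87.08 * exp(-0.0786 * 28)
S = 9.6410 g/L

9.6410 g/L


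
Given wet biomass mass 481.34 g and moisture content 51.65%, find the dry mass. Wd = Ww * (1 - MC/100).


Wd = Ww * (1 - MC/100)
= 481.34 * (1 - 51.65/100)
= 232.7279 g

232.7279 g


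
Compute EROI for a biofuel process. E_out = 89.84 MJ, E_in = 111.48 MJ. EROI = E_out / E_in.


EROI = E_out / E_in
= 89.84 / 111.48
= 0.8059

0.8059


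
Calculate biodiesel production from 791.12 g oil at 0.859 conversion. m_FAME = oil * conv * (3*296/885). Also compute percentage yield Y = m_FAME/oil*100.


m_FAME = oil * conv * (3 * 296 / 885) = oil * conv * (888/885)
= 791.12 * 0.859 * 888 / 885
= 681.8757 g
Y = m_FAME / oil * 100 = conv * (888/885) * 100
= 0.859 * 888 / 885 * 100
= 86.19%

681.8757 g FAME; Y = 86.19%


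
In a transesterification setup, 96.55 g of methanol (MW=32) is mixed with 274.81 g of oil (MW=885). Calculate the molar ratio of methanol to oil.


Molar ratio = n_MeOH / n_oil = (MeOH/32) / (oil/885) = (MeOH * 885) / (32 * oil)
= (96.55 * 885) / (32 * 274.81)
= 9.7166

9.7166


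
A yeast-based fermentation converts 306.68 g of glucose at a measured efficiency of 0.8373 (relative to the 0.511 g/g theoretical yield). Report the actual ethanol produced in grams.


Actual ethanol: m = 0.511 * 306.68 * 0.8373
m = 131.2162 g

131.2162 g


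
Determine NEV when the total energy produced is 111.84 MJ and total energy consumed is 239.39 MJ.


NEV = E_out - E_in
= 111.84 - 239.39
= -127.5500 MJ

-127.5500 MJ


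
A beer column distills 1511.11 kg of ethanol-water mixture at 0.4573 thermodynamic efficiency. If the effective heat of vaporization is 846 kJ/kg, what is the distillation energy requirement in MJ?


E = m * 846 / (eta * 1000)
= 1511.11 * 846 / (0.4573 * 1000)
= 2795.5370 MJ

2795.5370 MJ


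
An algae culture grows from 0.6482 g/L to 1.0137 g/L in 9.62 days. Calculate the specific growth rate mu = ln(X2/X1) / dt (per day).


mu = ln(X2/X1) / dt
= ln(1.0137/0.6482) / 9.62
= 0.0465 per day

0.0465 per day


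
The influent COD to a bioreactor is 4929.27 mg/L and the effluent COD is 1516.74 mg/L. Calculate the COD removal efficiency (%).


eta = (COD_in - COD_out) / COD_in * 100
= (4929.27 - 1516.74) / 4929.27 * 100
= 69.2299%

69.2299%


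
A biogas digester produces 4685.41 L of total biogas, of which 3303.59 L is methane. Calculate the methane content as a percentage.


CH4% = V_CH4 / V_total * 100
= 3303.59 / 4685.41 * 100
= 70.5080%

70.5080%


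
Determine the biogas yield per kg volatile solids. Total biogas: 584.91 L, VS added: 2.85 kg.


Y = V / VS
= 584.91 / 2.85
= 205.2316 L/kg VS

205.2316 L/kg VS


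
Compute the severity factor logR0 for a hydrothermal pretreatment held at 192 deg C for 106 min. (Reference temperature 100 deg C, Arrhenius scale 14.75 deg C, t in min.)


logR0 = log10(t * exp((T - 100) / 14.75))
= log10(106 * exp((192 - 100) / 14.75))
= 4.7341

4.7341


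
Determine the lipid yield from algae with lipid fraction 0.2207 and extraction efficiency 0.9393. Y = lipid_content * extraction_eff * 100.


Y = lipid_content * extraction_eff * 100
= 0.2207 * 0.9393 * 100
= 20.7304%

20.7304%


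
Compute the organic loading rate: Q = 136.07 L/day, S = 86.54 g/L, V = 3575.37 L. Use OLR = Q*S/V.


OLR = Q * S / V
= 136.07 * 86.54 / 3575.37
= 3.2935 g/L/day

3.2935 g/L/day


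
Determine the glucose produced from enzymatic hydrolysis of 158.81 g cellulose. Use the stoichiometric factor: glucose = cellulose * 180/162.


glucose = cellulose * 180/162
= 158.81 * 180/162
= 176.4556 g

176.4556 g


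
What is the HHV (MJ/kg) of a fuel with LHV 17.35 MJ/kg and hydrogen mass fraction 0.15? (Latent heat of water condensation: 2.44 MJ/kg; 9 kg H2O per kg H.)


HHV = LHV + H_frac * 9 * 2.44
= 17.35 + 0.15 * 9 * 2.44
= 20.6440 MJ/kg

20.6440 MJ/kg


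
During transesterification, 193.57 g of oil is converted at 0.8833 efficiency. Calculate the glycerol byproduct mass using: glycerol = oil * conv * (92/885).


glycerol = oil * conv * (92/885)
= 193.57 * 0.8833 * 92 / 885
= 17.7742 g

17.7742 g


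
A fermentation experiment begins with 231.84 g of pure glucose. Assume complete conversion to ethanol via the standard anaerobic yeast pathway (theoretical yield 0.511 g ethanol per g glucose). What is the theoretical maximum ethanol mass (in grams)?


Theoretical ethanol yield: m_EtOH = 0.511 * m_glucose
m_EtOH = 0.511 * 231.84 = 118.4702 g

118.4702 g


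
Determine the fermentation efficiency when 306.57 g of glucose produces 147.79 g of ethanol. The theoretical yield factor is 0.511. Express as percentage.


Fermentation efficiency = (actual / (0.511 * glucose)) * 100
= (147.79 / (0.511 * 306.57)) * 100
= 94.3397%

94.3397%


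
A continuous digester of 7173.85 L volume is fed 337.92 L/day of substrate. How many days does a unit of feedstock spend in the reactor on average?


HRT = V / Q
= 7173.85 / 337.92
= 21.2294 days

21.2294 days


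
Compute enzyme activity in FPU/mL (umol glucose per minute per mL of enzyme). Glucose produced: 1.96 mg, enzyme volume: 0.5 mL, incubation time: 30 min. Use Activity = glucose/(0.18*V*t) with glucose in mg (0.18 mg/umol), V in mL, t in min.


Activity = glucose_mg / (0.18 mg/umol * V_mL * t_min)
= 1.96 / (0.18 * 0.5 * 30)
= 0.7259 FPU/mL

0.7259 FPU/mL


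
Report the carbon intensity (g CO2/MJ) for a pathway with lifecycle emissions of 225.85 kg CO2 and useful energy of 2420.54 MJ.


CI = CO2 * 1000 / E
= 225.85 * 1000 / 2420.54
= 93.3056 g CO2/MJ

93.3056 g CO2/MJ


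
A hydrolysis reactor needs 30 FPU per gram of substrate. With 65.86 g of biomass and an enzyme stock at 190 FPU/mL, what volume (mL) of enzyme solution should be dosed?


V = dosage * m_sub / activity
V = 30 * 65.86 / 190
V = 10.3989 mL

10.3989 mL


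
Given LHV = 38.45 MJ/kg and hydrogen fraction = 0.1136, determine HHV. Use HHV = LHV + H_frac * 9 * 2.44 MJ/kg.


HHV = LHV + H_frac * 9 * 2.44
= 38.45 + 0.1136 * 9 * 2.44
= 40.9447 MJ/kg

40.9447 MJ/kg


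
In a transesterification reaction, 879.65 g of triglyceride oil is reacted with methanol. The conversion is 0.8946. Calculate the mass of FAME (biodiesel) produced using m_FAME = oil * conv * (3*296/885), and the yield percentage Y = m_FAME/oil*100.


m_FAME = oil * conv * (3 * 296 / 885) = oil * conv * (888/885)
= 879.65 * 0.8946 * 888 / 885
= 789.6025 g
Y = m_FAME / oil * 100 = conv * (888/885) * 100
= 0.8946 * 888 / 885 * 100
= 89.76%

789.6025 g FAME; Y = 89.76%


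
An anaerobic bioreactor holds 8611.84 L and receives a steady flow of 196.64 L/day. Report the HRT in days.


HRT = V / Q
= 8611.84 / 196.64
= 43.7950 days

43.7950 days


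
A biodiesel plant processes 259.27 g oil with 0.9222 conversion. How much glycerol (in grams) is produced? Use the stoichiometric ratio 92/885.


glycerol = oil * conv * (92/885)
= 259.27 * 0.9222 * 92 / 885
= 24.8555 g

24.8555 g


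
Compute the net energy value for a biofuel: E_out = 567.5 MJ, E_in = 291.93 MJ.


NEV = E_out - E_in
= 567.5 - 291.93
= 275.5700 MJ

275.5700 MJ


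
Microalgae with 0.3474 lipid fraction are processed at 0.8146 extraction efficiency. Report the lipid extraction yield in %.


Y = lipid_content * extraction_eff * 100
= 0.3474 * 0.8146 * 100
= 28.2992%

28.2992%


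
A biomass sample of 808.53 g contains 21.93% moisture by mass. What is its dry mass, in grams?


Wd = Ww * (1 - MC/100)
= 808.53 * (1 - 21.93/100)
= 631.2194 g

631.2194 g


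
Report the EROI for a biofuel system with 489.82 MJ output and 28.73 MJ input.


EROI = E_out / E_in
= 489.82 / 28.73
= 17.0491

17.0491


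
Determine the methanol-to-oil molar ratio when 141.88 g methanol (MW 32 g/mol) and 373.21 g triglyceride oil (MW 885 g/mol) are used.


Molar ratio = n_MeOH / n_oil = (MeOH/32) / (oil/885) = (MeOH * 885) / (32 * oil)
= (141.88 * 885) / (32 * 373.21)
= 10.5138

10.5138


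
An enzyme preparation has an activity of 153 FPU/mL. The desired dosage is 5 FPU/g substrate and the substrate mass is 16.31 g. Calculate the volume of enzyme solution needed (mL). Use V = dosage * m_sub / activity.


V = dosage * m_sub / activity
V = 5 * 16.31 / 153
V = 0.5330 mL

0.5330 mL


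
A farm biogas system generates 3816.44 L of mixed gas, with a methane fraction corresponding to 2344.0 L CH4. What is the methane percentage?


CH4% = V_CH4 / V_total * 100
= 2344.0 / 3816.44 * 100
= 61.4185%

61.4185%


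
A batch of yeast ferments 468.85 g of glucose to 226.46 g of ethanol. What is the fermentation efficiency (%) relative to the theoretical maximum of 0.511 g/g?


Fermentation efficiency = (actual / (0.511 * glucose)) * 100
= (226.46 / (0.511 * 468.85)) * 100
= 94.5228%

94.5228%


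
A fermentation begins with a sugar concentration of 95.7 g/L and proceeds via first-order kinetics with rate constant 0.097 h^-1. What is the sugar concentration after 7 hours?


S = S0 * exp(-k * t)
S = 95.7 * exp(-0.097 * 7)
S = 48.5318 g/L

48.5318 g/L


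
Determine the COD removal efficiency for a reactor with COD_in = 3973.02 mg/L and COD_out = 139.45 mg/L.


eta = (COD_in - COD_out) / COD_in * 100
= (3973.02 - 139.45) / 3973.02 * 100
= 96.4901%

96.4901%


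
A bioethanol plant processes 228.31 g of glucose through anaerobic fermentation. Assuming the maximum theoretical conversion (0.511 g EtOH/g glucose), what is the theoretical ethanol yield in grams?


Theoretical ethanol yield: m_EtOH = 0.511 * m_glucose
m_EtOH = 0.511 * 228.31 = 116.6664 g

116.6664 g


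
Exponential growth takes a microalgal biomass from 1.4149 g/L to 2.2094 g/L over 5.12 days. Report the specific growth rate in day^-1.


mu = ln(X2/X1) / dt
= ln(2.2094/1.4149) / 5.12
= 0.0870 per day

0.0870 per day


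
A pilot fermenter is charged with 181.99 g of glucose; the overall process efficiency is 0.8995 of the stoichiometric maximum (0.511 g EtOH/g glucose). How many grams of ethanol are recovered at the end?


Actual ethanol: m = 0.511 * 181.99 * 0.8995
m = 83.6507 g

83.6507 g


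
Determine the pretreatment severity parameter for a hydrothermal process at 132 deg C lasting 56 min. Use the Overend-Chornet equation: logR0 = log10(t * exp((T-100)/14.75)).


logR0 = log10(t * exp((T - 100) / 14.75))
= log10(56 * exp((132 - 100) / 14.75))
= 2.6904

2.6904


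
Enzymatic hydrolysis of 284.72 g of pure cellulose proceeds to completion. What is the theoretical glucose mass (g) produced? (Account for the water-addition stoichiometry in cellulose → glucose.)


glucose = cellulose * 180/162
= 284.72 * 180/162
= 316.3556 g

316.3556 g


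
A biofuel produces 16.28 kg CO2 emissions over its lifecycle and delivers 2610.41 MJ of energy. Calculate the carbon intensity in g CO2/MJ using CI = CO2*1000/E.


CI = CO2 * 1000 / E
= 16.28 * 1000 / 2610.41
= 6.2366 g CO2/MJ

6.2366 g CO2/MJ


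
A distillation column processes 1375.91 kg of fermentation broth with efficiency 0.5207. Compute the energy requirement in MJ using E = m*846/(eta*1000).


E = m * 846 / (eta * 1000)
= 1375.91 * 846 / (0.5207 * 1000)
= 2235.4904 MJ

2235.4904 MJ


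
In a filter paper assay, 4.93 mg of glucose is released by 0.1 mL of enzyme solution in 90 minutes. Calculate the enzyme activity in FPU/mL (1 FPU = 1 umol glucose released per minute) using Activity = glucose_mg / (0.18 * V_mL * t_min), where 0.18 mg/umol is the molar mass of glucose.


Activity = glucose_mg / (0.18 mg/umol * V_mL * t_min)
= 4.93 / (0.18 * 0.1 * 90)
= 3.0432 FPU/mL

3.0432 FPU/mL


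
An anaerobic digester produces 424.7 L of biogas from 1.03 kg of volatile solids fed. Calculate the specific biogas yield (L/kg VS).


Y = V / VS
= 424.7 / 1.03
= 412.3301 L/kg VS

412.3301 L/kg VS


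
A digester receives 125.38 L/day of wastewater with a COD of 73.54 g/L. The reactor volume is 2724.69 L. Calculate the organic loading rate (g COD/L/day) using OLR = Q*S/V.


OLR = Q * S / V
= 125.38 * 73.54 / 2724.69
= 3.3840 g/L/day

3.3840 g/L/day


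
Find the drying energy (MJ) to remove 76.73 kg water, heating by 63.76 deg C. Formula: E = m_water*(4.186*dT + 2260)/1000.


E = m_water * (4.186 * dT + 2260) / 1000
= 76.73 * (4.186 * 63.76 + 2260) / 1000
= 193.8890 MJ

193.8890 MJ


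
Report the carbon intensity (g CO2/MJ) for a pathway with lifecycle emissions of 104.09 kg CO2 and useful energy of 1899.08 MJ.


CI = CO2 * 1000 / E
= 104.09 * 1000 / 1899.08
= 54.8108 g CO2/MJ

54.8108 g CO2/MJ


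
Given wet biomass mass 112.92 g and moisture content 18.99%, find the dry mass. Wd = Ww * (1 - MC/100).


Wd = Ww * (1 - MC/100)
= 112.92 * (1 - 18.99/100)
= 91.4765 g

91.4765 g


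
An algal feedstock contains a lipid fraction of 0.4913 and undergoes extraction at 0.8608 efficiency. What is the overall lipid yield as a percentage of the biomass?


Y = lipid_content * extraction_eff * 100
= 0.4913 * 0.8608 * 100
= 42.2911%

42.2911%


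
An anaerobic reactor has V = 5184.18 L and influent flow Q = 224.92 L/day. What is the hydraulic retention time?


HRT = V / Q
= 5184.18 / 224.92
= 23.0490 days

23.0490 days


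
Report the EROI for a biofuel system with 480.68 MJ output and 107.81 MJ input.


EROI = E_out / E_in
= 480.68 / 107.81
= 4.4586

4.4586


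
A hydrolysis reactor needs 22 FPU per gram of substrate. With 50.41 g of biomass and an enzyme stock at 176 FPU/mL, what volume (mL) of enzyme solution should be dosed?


V = dosage * m_sub / activity
V = 22 * 50.41 / 176
V = 6.3012 mL

6.3012 mL


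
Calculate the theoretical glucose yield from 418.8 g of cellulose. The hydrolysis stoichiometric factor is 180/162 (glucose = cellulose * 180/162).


glucose = cellulose * 180/162
= 418.8 * 180/162
= 465.3333 g

465.3333 g


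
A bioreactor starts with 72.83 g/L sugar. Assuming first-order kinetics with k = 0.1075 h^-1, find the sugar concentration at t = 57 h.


S = S0 * exp(-k * t)
S = 72.83 * exp(-0.1075 * 57)
S = 0.1589 g/L

0.1589 g/L


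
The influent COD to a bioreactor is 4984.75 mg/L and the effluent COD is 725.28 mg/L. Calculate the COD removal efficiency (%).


eta = (COD_in - COD_out) / COD_in * 100
= (4984.75 - 725.28) / 4984.75 * 100
= 85.4500%

85.4500%


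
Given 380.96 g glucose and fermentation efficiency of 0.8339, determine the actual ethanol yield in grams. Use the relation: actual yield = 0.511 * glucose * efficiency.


Actual ethanol: m = 0.511 * 380.96 * 0.8339
m = 162.3358 g

162.3358 g


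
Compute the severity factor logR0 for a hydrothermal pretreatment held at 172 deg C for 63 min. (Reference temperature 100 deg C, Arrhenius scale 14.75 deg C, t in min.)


logR0 = log10(t * exp((T - 100) / 14.75))
= log10(63 * exp((172 - 100) / 14.75))
= 3.9193

3.9193


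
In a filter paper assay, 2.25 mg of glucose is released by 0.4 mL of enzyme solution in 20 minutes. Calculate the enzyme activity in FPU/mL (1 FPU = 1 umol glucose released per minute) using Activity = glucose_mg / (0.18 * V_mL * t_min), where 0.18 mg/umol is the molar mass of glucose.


Activity = glucose_mg / (0.18 mg/umol * V_mL * t_min)
= 2.25 / (0.18 * 0.4 * 20)
= 1.5625 FPU/mL

1.5625 FPU/mL


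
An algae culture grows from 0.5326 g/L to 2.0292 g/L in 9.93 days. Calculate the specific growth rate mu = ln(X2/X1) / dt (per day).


mu = ln(X2/X1) / dt
= ln(2.0292/0.5326) / 9.93
= 0.1347 per day

0.1347 per day


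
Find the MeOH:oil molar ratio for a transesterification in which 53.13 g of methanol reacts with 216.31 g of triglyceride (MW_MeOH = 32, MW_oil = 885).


Molar ratio = n_MeOH / n_oil = (MeOH/32) / (oil/885) = (MeOH * 885) / (32 * oil)
= (53.13 * 885) / (32 * 216.31)
= 6.7929

6.7929


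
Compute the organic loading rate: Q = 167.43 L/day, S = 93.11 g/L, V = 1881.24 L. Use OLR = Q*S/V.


OLR = Q * S / V
= 167.43 * 93.11 / 1881.24
= 8.2868 g/L/day

8.2868 g/L/day


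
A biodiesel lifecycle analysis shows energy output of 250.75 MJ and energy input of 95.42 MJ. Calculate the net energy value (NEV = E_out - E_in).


NEV = E_out - E_in
= 250.75 - 95.42
= 155.3300 MJ

155.3300 MJ


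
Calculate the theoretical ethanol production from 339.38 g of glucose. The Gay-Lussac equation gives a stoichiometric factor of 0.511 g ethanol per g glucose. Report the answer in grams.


Theoretical ethanol yield: m_EtOH = 0.511 * m_glucose
m_EtOH = 0.511 * 339.38 = 173.4232 g

173.4232 g


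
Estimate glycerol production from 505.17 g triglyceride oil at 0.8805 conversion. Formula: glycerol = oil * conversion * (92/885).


glycerol = oil * conv * (92/885)
= 505.17 * 0.8805 * 92 / 885
= 46.2393 g

46.2393 g


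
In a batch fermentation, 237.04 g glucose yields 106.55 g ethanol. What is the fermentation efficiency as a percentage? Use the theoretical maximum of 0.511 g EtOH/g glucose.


Fermentation efficiency = (actual / (0.511 * glucose)) * 100
= (106.55 / (0.511 * 237.04)) * 100
= 87.9652%

87.9652%


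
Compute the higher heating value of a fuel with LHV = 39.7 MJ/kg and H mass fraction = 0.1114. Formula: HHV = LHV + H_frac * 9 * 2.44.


HHV = LHV + H_frac * 9 * 2.44
= 39.7 + 0.1114 * 9 * 2.44
= 42.1463 MJ/kg

42.1463 MJ/kg


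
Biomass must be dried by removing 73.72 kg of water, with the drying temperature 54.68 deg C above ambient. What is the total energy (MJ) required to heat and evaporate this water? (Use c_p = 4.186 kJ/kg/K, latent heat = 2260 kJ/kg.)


E = m_water * (4.186 * dT + 2260) / 1000
= 73.72 * (4.186 * 54.68 + 2260) / 1000
= 183.4810 MJ

183.4810 MJ


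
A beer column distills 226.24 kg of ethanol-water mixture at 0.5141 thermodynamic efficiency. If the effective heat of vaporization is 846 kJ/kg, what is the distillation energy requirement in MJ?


E = m * 846 / (eta * 1000)
= 226.24 * 846 / (0.5141 * 1000)
= 372.2992 MJ

372.2992 MJ


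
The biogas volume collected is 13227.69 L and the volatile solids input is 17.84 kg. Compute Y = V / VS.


Y = V / VS
= 13227.69 / 17.84
= 741.4624 L/kg VS

741.4624 L/kg VS


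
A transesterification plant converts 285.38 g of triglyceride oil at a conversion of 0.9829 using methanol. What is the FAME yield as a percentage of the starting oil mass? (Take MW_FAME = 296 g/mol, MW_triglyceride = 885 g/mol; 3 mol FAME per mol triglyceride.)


m_FAME = oil * conv * (3 * 296 / 885) = oil * conv * (888/885)
= 285.38 * 0.9829 * 888 / 885
= 281.4508 g
Y = m_FAME / oil * 100 = conv * (888/885) * 100
= 0.9829 * 888 / 885 * 100
= 98.62%

98.62%


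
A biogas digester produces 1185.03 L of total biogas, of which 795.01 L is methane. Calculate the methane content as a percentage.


CH4% = V_CH4 / V_total * 100
= 795.01 / 1185.03 * 100
= 67.0878%

67.0878%


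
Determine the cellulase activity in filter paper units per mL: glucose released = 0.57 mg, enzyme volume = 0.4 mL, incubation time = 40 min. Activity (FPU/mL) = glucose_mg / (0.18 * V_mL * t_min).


Activity = glucose_mg / (0.18 mg/umol * V_mL * t_min)
= 0.57 / (0.18 * 0.4 * 40)
= 0.1979 FPU/mL

0.1979 FPU/mL


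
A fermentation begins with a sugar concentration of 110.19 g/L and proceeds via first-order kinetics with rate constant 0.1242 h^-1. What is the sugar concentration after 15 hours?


S = S0 * exp(-k * t)
S = 110.19 * exp(-0.1242 * 15)
S = 17.1022 g/L

17.1022 g/L


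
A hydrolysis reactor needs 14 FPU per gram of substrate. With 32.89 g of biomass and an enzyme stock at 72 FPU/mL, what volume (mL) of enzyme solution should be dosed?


V = dosage * m_sub / activity
V = 14 * 32.89 / 72
V = 6.3953 mL

6.3953 mL


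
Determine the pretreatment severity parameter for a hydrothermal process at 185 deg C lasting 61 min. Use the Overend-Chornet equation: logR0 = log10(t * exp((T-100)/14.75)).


logR0 = log10(t * exp((T - 100) / 14.75))
= log10(61 * exp((185 - 100) / 14.75))
= 4.2880

4.2880


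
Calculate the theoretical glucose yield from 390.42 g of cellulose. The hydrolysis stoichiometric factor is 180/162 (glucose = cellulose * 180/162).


glucose = cellulose * 180/162
= 390.42 * 180/162
= 433.8000 g

433.8000 g


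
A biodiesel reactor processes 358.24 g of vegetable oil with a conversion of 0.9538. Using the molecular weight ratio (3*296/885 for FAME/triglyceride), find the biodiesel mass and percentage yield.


m_FAME = oil * conv * (3 * 296 / 885) = oil * conv * (888/885)
= 358.24 * 0.9538 * 888 / 885
= 342.8476 g
Y = m_FAME / oil * 100 = conv * (888/885) * 100
= 0.9538 * 888 / 885 * 100
= 95.70%

342.8476 g FAME; Y = 95.70%


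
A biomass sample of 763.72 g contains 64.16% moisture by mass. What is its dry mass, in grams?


Wd = Ww * (1 - MC/100)
= 763.72 * (1 - 64.16/100)
= 273.7172 g

273.7172 g


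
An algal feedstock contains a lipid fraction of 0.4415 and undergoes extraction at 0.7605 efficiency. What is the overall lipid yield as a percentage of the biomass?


Y = lipid_content * extraction_eff * 100
= 0.4415 * 0.7605 * 100
= 33.5761%

33.5761%


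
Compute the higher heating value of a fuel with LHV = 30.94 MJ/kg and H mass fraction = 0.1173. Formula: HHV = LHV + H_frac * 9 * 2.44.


HHV = LHV + H_frac * 9 * 2.44
= 30.94 + 0.1173 * 9 * 2.44
= 33.5159 MJ/kg

33.5159 MJ/kg


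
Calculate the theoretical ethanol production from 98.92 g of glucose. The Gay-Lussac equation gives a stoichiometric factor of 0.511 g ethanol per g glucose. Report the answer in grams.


Theoretical ethanol yield: m_EtOH = 0.511 * m_glucose
m_EtOH = 0.511 * 98.92 = 50.5481 g

50.5481 g


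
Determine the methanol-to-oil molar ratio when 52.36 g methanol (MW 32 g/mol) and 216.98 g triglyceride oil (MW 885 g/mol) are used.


Molar ratio = n_MeOH / n_oil = (MeOH/32) / (oil/885) = (MeOH * 885) / (32 * oil)
= (52.36 * 885) / (32 * 216.98)
= 6.6738

6.6738


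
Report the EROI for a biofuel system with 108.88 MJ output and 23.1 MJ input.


EROI = E_out / E_in
= 108.88 / 23.1
= 4.7134

4.7134


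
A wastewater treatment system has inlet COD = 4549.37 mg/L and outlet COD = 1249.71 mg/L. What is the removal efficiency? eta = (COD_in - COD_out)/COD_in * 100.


eta = (COD_in - COD_out) / COD_in * 100
= (4549.37 - 1249.71) / 4549.37 * 100
= 72.5300%

72.5300%


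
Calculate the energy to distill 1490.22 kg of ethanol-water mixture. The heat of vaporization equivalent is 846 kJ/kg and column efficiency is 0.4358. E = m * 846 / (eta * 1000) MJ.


E = m * 846 / (eta * 1000)
= 1490.22 * 846 / (0.4358 * 1000)
= 2892.9007 MJ

2892.9007 MJ


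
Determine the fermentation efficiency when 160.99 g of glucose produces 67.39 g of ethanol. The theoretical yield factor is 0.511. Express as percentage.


Fermentation efficiency = (actual / (0.511 * glucose)) * 100
= (67.39 / (0.511 * 160.99)) * 100
= 81.9173%

81.9173%


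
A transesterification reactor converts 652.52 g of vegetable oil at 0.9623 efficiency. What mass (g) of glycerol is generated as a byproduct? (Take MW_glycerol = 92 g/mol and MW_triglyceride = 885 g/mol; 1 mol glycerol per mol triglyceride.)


glycerol = oil * conv * (92/885)
= 652.52 * 0.9623 * 92 / 885
= 65.2753 g

65.2753 g


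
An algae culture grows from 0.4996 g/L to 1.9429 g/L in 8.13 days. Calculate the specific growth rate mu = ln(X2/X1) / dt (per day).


mu = ln(X2/X1) / dt
= ln(1.9429/0.4996) / 8.13
= 0.1671 per day

0.1671 per day


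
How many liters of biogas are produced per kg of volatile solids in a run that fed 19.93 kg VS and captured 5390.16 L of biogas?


Y = V / VS
= 5390.16 / 19.93
= 270.4546 L/kg VS

270.4546 L/kg VS


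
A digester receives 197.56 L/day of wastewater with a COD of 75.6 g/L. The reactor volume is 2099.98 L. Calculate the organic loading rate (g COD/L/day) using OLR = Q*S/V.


OLR = Q * S / V
= 197.56 * 75.6 / 2099.98
= 7.1122 g/L/day

7.1122 g/L/day


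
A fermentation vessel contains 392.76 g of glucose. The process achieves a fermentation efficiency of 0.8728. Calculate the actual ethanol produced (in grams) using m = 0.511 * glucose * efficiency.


Actual ethanol: m = 0.511 * 392.76 * 0.8728
m = 175.1713 g

175.1713 g


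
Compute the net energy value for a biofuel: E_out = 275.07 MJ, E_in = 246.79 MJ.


NEV = E_out - E_in
= 275.07 - 246.79
= 28.2800 MJ

28.2800 MJ


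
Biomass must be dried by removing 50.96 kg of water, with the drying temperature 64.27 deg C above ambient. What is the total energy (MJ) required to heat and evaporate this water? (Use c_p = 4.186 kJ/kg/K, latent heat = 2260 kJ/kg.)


E = m_water * (4.186 * dT + 2260) / 1000
= 50.96 * (4.186 * 64.27 + 2260) / 1000
= 128.8796 MJ

128.8796 MJ


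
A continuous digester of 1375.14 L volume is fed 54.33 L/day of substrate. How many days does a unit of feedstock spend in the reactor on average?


HRT = V / Q
= 1375.14 / 54.33
= 25.3109 days

25.3109 days


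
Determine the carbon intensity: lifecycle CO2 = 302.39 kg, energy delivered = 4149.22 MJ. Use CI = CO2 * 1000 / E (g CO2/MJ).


CI = CO2 * 1000 / E
= 302.39 * 1000 / 4149.22
= 72.8788 g CO2/MJ

72.8788 g CO2/MJ


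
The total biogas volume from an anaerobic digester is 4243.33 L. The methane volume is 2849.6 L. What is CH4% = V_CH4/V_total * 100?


CH4% = V_CH4 / V_total * 100
= 2849.6 / 4243.33 * 100
= 67.1548%

67.1548%


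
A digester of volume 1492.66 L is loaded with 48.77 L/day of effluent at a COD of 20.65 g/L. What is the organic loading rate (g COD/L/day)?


OLR = Q * S / V
= 48.77 * 20.65 / 1492.66
= 0.6747 g/L/day

0.6747 g/L/day


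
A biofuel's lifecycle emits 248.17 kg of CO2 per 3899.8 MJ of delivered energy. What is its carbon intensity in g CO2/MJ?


CI = CO2 * 1000 / E
= 248.17 * 1000 / 3899.8
= 63.6366 g CO2/MJ

63.6366 g CO2/MJ


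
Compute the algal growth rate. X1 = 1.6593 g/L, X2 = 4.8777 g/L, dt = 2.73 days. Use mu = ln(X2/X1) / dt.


mu = ln(X2/X1) / dt
= ln(4.8777/1.6593) / 2.73
= 0.3950 per day

0.3950 per day


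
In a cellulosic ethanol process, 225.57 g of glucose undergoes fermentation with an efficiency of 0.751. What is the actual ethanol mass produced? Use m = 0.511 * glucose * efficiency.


Actual ethanol: m = 0.511 * 225.57 * 0.751
m = 86.5650 g

86.5650 g


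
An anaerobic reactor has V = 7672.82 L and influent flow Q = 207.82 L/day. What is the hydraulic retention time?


HRT = V / Q
= 7672.82 / 207.82
= 36.9205 days

36.9205 days


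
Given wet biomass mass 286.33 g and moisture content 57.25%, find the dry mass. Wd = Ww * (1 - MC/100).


Wd = Ww * (1 - MC/100)
= 286.33 * (1 - 57.25/100)
= 122.4061 g

122.4061 g


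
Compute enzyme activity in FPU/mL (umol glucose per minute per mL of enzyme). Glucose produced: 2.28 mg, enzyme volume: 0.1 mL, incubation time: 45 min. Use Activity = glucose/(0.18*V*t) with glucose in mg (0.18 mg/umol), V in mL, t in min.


Activity = glucose_mg / (0.18 mg/umol * V_mL * t_min)
= 2.28 / (0.18 * 0.1 * 45)
= 2.8148 FPU/mL

2.8148 FPU/mL


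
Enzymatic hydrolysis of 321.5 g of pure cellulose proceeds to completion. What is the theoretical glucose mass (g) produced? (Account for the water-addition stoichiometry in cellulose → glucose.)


glucose = cellulose * 180/162
= 321.5 * 180/162
= 357.2222 g

357.2222 g


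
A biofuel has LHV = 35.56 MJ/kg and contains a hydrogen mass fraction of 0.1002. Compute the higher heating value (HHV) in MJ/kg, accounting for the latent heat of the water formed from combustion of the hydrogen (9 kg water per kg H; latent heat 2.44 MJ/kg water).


HHV = LHV + H_frac * 9 * 2.44
= 35.56 + 0.1002 * 9 * 2.44
= 37.7604 MJ/kg

37.7604 MJ/kg


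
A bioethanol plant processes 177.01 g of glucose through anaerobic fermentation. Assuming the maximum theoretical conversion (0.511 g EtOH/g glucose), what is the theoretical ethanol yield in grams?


Theoretical ethanol yield: m_EtOH = 0.511 * m_glucose
m_EtOH = 0.511 * 177.01 = 90.4521 g

90.4521 g


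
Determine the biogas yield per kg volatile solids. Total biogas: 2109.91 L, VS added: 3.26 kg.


Y = V / VS
= 2109.91 / 3.26
= 647.2117 L/kg VS

647.2117 L/kg VS


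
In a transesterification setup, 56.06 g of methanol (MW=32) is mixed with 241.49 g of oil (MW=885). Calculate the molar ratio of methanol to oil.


Molar ratio = n_MeOH / n_oil = (MeOH/32) / (oil/885) = (MeOH * 885) / (32 * oil)
= (56.06 * 885) / (32 * 241.49)
= 6.4202

6.4202


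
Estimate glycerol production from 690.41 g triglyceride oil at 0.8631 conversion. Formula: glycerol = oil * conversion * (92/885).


glycerol = oil * conv * (92/885)
= 690.41 * 0.8631 * 92 / 885
= 61.9459 g

61.9459 g


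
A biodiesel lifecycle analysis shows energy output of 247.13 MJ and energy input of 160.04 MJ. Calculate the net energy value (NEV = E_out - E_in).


NEV = E_out - E_in
= 247.13 - 160.04
= 87.0900 MJ

87.0900 MJ


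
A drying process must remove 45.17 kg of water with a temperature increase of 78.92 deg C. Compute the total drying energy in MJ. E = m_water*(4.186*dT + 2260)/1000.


E = m_water * (4.186 * dT + 2260) / 1000
= 45.17 * (4.186 * 78.92 + 2260) / 1000
= 117.0065 MJ

117.0065 MJ


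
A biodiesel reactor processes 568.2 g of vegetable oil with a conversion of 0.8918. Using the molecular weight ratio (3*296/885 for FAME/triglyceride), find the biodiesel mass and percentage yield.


m_FAME = oil * conv * (3 * 296 / 885) = oil * conv * (888/885)
= 568.2 * 0.8918 * 888 / 885
= 508.4385 g
Y = m_FAME / oil * 100 = conv * (888/885) * 100
= 0.8918 * 888 / 885 * 100
= 89.48%

508.4385 g FAME; Y = 89.48%


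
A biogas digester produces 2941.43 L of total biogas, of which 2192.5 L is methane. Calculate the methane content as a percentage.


CH4% = V_CH4 / V_total * 100
= 2192.5 / 2941.43 * 100
= 74.5386%

74.5386%


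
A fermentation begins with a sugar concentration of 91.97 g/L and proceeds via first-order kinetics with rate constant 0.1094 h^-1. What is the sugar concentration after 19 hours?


S = S0 * exp(-k * t)
S = 91.97 * exp(-0.1094 * 19)
S = 11.5059 g/L

11.5059 g/L


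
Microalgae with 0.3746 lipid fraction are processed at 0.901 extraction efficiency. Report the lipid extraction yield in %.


Y = lipid_content * extraction_eff * 100
= 0.3746 * 0.901 * 100
= 33.7515%

33.7515%


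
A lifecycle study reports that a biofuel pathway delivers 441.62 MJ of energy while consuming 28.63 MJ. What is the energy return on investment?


EROI = E_out / E_in
= 441.62 / 28.63
= 15.4251

15.4251


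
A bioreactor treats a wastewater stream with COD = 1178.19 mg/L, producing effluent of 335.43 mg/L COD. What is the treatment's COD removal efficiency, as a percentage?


eta = (COD_in - COD_out) / COD_in * 100
= (1178.19 - 335.43) / 1178.19 * 100
= 71.5301%

71.5301%


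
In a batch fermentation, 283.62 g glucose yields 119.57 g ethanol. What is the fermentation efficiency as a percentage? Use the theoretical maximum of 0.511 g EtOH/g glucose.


Fermentation efficiency = (actual / (0.511 * glucose)) * 100
= (119.57 / (0.511 * 283.62)) * 100
= 82.5020%

82.5020%


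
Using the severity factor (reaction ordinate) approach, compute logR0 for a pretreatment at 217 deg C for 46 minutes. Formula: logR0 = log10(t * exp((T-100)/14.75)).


logR0 = log10(t * exp((T - 100) / 14.75))
= log10(46 * exp((217 - 100) / 14.75))
= 5.1077

5.1077
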